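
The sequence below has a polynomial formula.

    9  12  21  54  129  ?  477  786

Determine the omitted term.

264

Using the first 5 terms:
Δ: 3, 9, 33, 75
Δ²: 6, 24, 42
Δ³: 18, 18
Constant third difference = 18.
Extend forward: 42 + 18 = 60;  75 + 60 = 135;  129 + 135 = 264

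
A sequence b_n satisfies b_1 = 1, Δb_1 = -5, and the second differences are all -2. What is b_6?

-44

Build the table forward from the leading diagonal:
D2: -2, -2, -2, -2, -2, -2
D1: -5, -7, -9, -11, -13, -15
b: 1, -4, -11, -20, -31, -44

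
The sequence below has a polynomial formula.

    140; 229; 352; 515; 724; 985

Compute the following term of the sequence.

1304

Δ: 89, 123, 163, 209, 261
Δ²: 34, 40, 46, 52
Δ³: 6, 6, 6
The third differences are constant (6).
52 + 6 = 58;  261 + 58 = 319;  985 + 319 = 1304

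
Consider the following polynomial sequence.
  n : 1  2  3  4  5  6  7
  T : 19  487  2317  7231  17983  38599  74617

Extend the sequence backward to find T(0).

D1: 468  1830  4914  10752  20616  36018
D2: 1362  3084  5838  9864  15402
D3: 1722  2754  4026  5538
D4: 1032  1272  1512
D5: 240  240
The fifth differences are constant at 240.
Work back: 1032 − 240 = 792;  1722 − 792 = 930;  1362 − 930 = 432;  468 − 432 = 36;  19 − 36 = -17

-17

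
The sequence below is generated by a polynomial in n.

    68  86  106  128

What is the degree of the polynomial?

2

Δ: 18, 20, 22
Δ²: 2, 2
The second differences are constant, so the polynomial has degree 2.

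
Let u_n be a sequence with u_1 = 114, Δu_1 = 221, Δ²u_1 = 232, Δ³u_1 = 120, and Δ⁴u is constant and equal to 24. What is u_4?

1593

Build the table forward from the leading diagonal:
D4: 24, 24, 24, 24
D3: 120, 144, 168, 192
D2: 232, 352, 496, 664
D1: 221, 453, 805, 1301
u: 114, 335, 788, 1593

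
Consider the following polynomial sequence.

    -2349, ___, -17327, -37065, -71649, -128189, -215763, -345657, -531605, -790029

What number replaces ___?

-7053

Using the last 8 terms:
D1: -19738, -34584, -56540, -87574, -129894, -185948, -258424
D2: -14846, -21956, -31034, -42320, -56054, -72476
D3: -7110, -9078, -11286, -13734, -16422
D4: -1968, -2208, -2448, -2688
D5: -240, -240, -240
Constant fifth difference = -240.
Extend backward: -1968 + 240 = -1728;  -7110 + 1728 = -5382;  -14846 + 5382 = -9464;  -19738 + 9464 = -10274;  -17327 + 10274 = -7053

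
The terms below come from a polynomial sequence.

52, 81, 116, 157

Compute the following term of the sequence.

204

D1: 29  35  41
D2: 6  6
The second differences are constant (6).
41 + 6 = 47;  157 + 47 = 204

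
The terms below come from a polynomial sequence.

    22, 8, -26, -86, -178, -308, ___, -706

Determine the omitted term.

-482

Using the first 6 terms:
Δ: -14  -34  -60  -92  -130
Δ²: -20  -26  -32  -38
Δ³: -6  -6  -6
Constant third difference = -6.
Extend forward: -38 − 6 = -44;  -130 − 44 = -174;  -308 − 174 = -482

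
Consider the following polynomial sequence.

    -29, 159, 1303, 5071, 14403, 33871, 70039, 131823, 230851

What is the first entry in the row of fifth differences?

Δ: 188, 1144, 3768, 9332, 19468, 36168, 61784, 99028
Δ²: 956, 2624, 5564, 10136, 16700, 25616, 37244
Δ³: 1668, 2940, 4572, 6564, 8916, 11628
Δ⁴: 1272, 1632, 1992, 2352, 2712
Δ⁵: 360, 360, 360, 360

360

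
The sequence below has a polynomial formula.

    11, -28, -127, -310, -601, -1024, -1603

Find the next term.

-39, -99, -183, -291, -423, -579
-60, -84, -108, -132, -156
-24, -24, -24, -24
Third differences constant at -24.
-156 − 24 = -180;  -579 − 180 = -759;  -1603 − 759 = -2362

-2362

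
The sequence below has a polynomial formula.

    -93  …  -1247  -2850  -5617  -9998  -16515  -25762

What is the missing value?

-430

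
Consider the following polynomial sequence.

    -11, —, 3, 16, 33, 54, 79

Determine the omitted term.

Using the last 5 terms:
Δ: 13  17  21  25
Δ²: 4  4  4
Constant second difference = 4.
Extend backward: 13 − 4 = 9;  3 − 9 = -6

-6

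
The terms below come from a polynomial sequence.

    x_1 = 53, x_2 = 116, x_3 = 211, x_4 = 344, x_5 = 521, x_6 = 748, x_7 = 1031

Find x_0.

16

Δ: 63  95  133  177  227  283
Δ²: 32  38  44  50  56
Δ³: 6  6  6  6
The third differences are constant at 6.
Work back: 32 − 6 = 26;  63 − 26 = 37;  53 − 37 = 16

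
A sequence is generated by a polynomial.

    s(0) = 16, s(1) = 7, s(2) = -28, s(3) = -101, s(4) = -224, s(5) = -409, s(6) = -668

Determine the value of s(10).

-2684

Δ: -9  -35  -73  -123  -185  -259
Δ²: -26  -38  -50  -62  -74
Δ³: -12  -12  -12  -12
Constant third difference = -12, so extend:
-74 − 12 = -86;  -259 − 86 = -345;  -668 − 345 = -1013
-86 − 12 = -98;  -345 − 98 = -443;  -1013 − 443 = -1456
-98 − 12 = -110;  -443 − 110 = -553;  -1456 − 553 = -2009
-110 − 12 = -122;  -553 − 122 = -675;  -2009 − 675 = -2684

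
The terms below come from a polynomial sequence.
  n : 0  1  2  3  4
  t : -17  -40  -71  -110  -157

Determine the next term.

-212

First differences: -23, -31, -39, -47
Second differences: -8, -8, -8
Second differences constant at -8.
-47 − 8 = -55;  -157 − 55 = -212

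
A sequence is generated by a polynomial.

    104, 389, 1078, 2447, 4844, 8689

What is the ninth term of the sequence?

34192

First differences: 285 , 689 , 1369 , 2397 , 3845
Second differences: 404 , 680 , 1028 , 1448
Third differences: 276 , 348 , 420
Fourth differences: 72 , 72
Constant fourth difference = 72, so extend:
420 + 72 = 492;  1448 + 492 = 1940;  3845 + 1940 = 5785;  8689 + 5785 = 14474
492 + 72 = 564;  1940 + 564 = 2504;  5785 + 2504 = 8289;  14474 + 8289 = 22763
564 + 72 = 636;  2504 + 636 = 3140;  8289 + 3140 = 11429;  22763 + 11429 = 34192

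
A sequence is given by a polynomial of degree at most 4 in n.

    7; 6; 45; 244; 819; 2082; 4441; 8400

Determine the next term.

First differences: -1 , 39 , 199 , 575 , 1263 , 2359 , 3959
Second differences: 40 , 160 , 376 , 688 , 1096 , 1600
Third differences: 120 , 216 , 312 , 408 , 504
Fourth differences: 96 , 96 , 96 , 96
Constant fourth difference = 96, so extend:
504 + 96 = 600;  1600 + 600 = 2200;  3959 + 2200 = 6159;  8400 + 6159 = 14559

14559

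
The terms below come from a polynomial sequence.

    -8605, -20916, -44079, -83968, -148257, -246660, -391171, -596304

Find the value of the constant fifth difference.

-240

First differences: -12311, -23163, -39889, -64289, -98403, -144511, -205133
Second differences: -10852, -16726, -24400, -34114, -46108, -60622
Third differences: -5874, -7674, -9714, -11994, -14514
Fourth differences: -1800, -2040, -2280, -2520
Fifth differences: -240, -240, -240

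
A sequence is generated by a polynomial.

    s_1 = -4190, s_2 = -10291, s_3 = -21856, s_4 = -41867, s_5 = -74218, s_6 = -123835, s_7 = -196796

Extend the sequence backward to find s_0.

-1363

First differences: -6101, -11565, -20011, -32351, -49617, -72961
Second differences: -5464, -8446, -12340, -17266, -23344
Third differences: -2982, -3894, -4926, -6078
Fourth differences: -912, -1032, -1152
Fifth differences: -120, -120
The fifth differences are constant at -120.
Work back: -912 + 120 = -792;  -2982 + 792 = -2190;  -5464 + 2190 = -3274;  -6101 + 3274 = -2827;  -4190 + 2827 = -1363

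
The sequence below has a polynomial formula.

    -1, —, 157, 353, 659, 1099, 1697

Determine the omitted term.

Using the last 5 terms:
First differences: 196  306  440  598
Second differences: 110  134  158
Third differences: 24  24
Constant third difference = 24.
Extend backward: 110 − 24 = 86;  196 − 86 = 110;  157 − 110 = 47

47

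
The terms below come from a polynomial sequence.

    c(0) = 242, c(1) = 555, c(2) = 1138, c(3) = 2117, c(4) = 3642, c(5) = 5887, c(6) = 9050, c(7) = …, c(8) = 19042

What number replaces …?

Using the first 7 terms:
First differences: 313, 583, 979, 1525, 2245, 3163
Second differences: 270, 396, 546, 720, 918
Third differences: 126, 150, 174, 198
Fourth differences: 24, 24, 24
Constant fourth difference = 24.
Extend forward: 198 + 24 = 222;  918 + 222 = 1140;  3163 + 1140 = 4303;  9050 + 4303 = 13353

13353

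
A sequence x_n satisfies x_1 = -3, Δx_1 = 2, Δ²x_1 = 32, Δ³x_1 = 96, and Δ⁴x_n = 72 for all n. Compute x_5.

653

Build the table forward from the leading diagonal:
Δ⁴: 72, 72, 72, 72, 72
Δ³: 96, 168, 240, 312, 384
Δ²: 32, 128, 296, 536, 848
Δ: 2, 34, 162, 458, 994
x: -3, -1, 33, 195, 653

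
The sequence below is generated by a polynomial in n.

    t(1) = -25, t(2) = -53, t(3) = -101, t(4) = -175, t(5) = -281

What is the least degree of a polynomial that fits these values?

3

First differences: -28, -48, -74, -106
Second differences: -20, -26, -32
Third differences: -6, -6
The third differences are constant, so the polynomial has degree 3.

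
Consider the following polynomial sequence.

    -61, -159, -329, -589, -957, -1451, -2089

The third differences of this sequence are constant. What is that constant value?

-18

Δ: -98, -170, -260, -368, -494, -638
Δ²: -72, -90, -108, -126, -144
Δ³: -18, -18, -18, -18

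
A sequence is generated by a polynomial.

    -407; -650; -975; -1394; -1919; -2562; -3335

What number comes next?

-4250

First differences: -243, -325, -419, -525, -643, -773
Second differences: -82, -94, -106, -118, -130
Third differences: -12, -12, -12, -12
Third differences constant at -12.
-130 − 12 = -142;  -773 − 142 = -915;  -3335 − 915 = -4250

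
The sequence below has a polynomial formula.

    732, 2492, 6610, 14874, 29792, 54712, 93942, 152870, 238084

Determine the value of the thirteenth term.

1022280

Δ: 1760, 4118, 8264, 14918, 24920, 39230, 58928, 85214
Δ²: 2358, 4146, 6654, 10002, 14310, 19698, 26286
Δ³: 1788, 2508, 3348, 4308, 5388, 6588
Δ⁴: 720, 840, 960, 1080, 1200
Δ⁵: 120, 120, 120, 120
Fifth differences constant at 120.
1200 + 120 = 1320;  6588 + 1320 = 7908;  26286 + 7908 = 34194;  85214 + 34194 = 119408;  238084 + 119408 = 357492
1320 + 120 = 1440;  7908 + 1440 = 9348;  34194 + 9348 = 43542;  119408 + 43542 = 162950;  357492 + 162950 = 520442
1440 + 120 = 1560;  9348 + 1560 = 10908;  43542 + 10908 = 54450;  162950 + 54450 = 217400;  520442 + 217400 = 737842
1560 + 120 = 1680;  10908 + 1680 = 12588;  54450 + 12588 = 67038;  217400 + 67038 = 284438;  737842 + 284438 = 1022280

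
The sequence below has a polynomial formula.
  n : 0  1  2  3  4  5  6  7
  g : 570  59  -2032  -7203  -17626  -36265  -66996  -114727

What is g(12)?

-867522

First differences: -511, -2091, -5171, -10423, -18639, -30731, -47731
Second differences: -1580, -3080, -5252, -8216, -12092, -17000
Third differences: -1500, -2172, -2964, -3876, -4908
Fourth differences: -672, -792, -912, -1032
Fifth differences: -120, -120, -120
Constant fifth difference = -120, so extend:
-1032 − 120 = -1152;  -4908 − 1152 = -6060;  -17000 − 6060 = -23060;  -47731 − 23060 = -70791;  -114727 − 70791 = -185518
-1152 − 120 = -1272;  -6060 − 1272 = -7332;  -23060 − 7332 = -30392;  -70791 − 30392 = -101183;  -185518 − 101183 = -286701
-1272 − 120 = -1392;  -7332 − 1392 = -8724;  -30392 − 8724 = -39116;  -101183 − 39116 = -140299;  -286701 − 140299 = -427000
-1392 − 120 = -1512;  -8724 − 1512 = -10236;  -39116 − 10236 = -49352;  -140299 − 49352 = -189651;  -427000 − 189651 = -616651
-1512 − 120 = -1632;  -10236 − 1632 = -11868;  -49352 − 11868 = -61220;  -189651 − 61220 = -250871;  -616651 − 250871 = -867522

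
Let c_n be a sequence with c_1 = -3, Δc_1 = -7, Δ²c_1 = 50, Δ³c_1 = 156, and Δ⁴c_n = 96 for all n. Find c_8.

Build the table forward from the leading diagonal:
D4: 96, 96, 96, 96, 96, 96, 96, 96
D3: 156, 252, 348, 444, 540, 636, 732, 828
D2: 50, 206, 458, 806, 1250, 1790, 2426, 3158
D1: -7, 43, 249, 707, 1513, 2763, 4553, 6979
c: -3, -10, 33, 282, 989, 2502, 5265, 9818

9818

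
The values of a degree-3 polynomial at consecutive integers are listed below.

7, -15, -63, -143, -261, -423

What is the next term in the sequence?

Δ: -22, -48, -80, -118, -162
Δ²: -26, -32, -38, -44
Δ³: -6, -6, -6
The third differences are constant (-6).
-44 − 6 = -50;  -162 − 50 = -212;  -423 − 212 = -635

-635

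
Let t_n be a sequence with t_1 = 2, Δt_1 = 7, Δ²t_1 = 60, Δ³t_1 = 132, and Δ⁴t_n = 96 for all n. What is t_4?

335

Build the table forward from the leading diagonal:
Fourth differences: 96, 96, 96, 96
Third differences: 132, 228, 324, 420
Second differences: 60, 192, 420, 744
First differences: 7, 67, 259, 679
t: 2, 9, 76, 335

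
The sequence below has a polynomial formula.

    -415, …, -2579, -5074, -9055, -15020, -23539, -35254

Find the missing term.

-1144

Using the last 6 terms:
First differences: -2495  -3981  -5965  -8519  -11715
Second differences: -1486  -1984  -2554  -3196
Third differences: -498  -570  -642
Fourth differences: -72  -72
Constant fourth difference = -72.
Extend backward: -498 + 72 = -426;  -1486 + 426 = -1060;  -2495 + 1060 = -1435;  -2579 + 1435 = -1144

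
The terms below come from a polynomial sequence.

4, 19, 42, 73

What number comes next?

D1: 15  23  31
D2: 8  8
Second differences constant at 8.
31 + 8 = 39;  73 + 39 = 112

112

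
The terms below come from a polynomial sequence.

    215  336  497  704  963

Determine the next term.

121, 161, 207, 259
40, 46, 52
6, 6
Third differences constant at 6.
52 + 6 = 58;  259 + 58 = 317;  963 + 317 = 1280

1280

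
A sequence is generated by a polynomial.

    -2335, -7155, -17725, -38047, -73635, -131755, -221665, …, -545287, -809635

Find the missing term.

-354855

Using the first 7 terms:
Δ: -4820  -10570  -20322  -35588  -58120  -89910
Δ²: -5750  -9752  -15266  -22532  -31790
Δ³: -4002  -5514  -7266  -9258
Δ⁴: -1512  -1752  -1992
Δ⁵: -240  -240
Constant fifth difference = -240.
Extend forward: -1992 − 240 = -2232;  -9258 − 2232 = -11490;  -31790 − 11490 = -43280;  -89910 − 43280 = -133190;  -221665 − 133190 = -354855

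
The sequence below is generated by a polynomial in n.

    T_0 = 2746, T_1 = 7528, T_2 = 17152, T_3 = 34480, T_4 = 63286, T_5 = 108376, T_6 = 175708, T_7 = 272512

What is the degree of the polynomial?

D1: 4782, 9624, 17328, 28806, 45090, 67332, 96804
D2: 4842, 7704, 11478, 16284, 22242, 29472
D3: 2862, 3774, 4806, 5958, 7230
D4: 912, 1032, 1152, 1272
D5: 120, 120, 120
The fifth differences are constant, so the polynomial has degree 5.

5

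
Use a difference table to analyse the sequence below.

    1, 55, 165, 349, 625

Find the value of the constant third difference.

18

Δ: 54, 110, 184, 276
Δ²: 56, 74, 92
Δ³: 18, 18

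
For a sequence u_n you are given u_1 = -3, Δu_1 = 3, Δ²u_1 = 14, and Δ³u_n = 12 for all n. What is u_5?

Build the table forward from the leading diagonal:
Δ³: 12  12  12  12  12
Δ²: 14  26  38  50  62
Δ: 3  17  43  81  131
u: -3  0  17  60  141

141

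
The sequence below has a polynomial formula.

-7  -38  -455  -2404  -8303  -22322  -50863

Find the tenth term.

-331198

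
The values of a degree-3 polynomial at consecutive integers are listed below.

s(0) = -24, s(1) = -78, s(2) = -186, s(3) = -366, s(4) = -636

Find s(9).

D1: -54, -108, -180, -270
D2: -54, -72, -90
D3: -18, -18
Constant third difference = -18, so extend:
-90 − 18 = -108;  -270 − 108 = -378;  -636 − 378 = -1014
-108 − 18 = -126;  -378 − 126 = -504;  -1014 − 504 = -1518
-126 − 18 = -144;  -504 − 144 = -648;  -1518 − 648 = -2166
-144 − 18 = -162;  -648 − 162 = -810;  -2166 − 810 = -2976
-162 − 18 = -180;  -810 − 180 = -990;  -2976 − 990 = -3966

-3966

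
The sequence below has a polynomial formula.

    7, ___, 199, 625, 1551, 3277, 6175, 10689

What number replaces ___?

45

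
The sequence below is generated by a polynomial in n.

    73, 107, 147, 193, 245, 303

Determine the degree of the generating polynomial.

2

D1: 34, 40, 46, 52, 58
D2: 6, 6, 6, 6
The second differences are constant, so the polynomial has degree 2.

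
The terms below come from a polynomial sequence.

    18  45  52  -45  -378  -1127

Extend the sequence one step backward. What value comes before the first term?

7

27, 7, -97, -333, -749
-20, -104, -236, -416
-84, -132, -180
-48, -48
The fourth differences are constant at -48.
Work back: -84 + 48 = -36;  -20 + 36 = 16;  27 − 16 = 11;  18 − 11 = 7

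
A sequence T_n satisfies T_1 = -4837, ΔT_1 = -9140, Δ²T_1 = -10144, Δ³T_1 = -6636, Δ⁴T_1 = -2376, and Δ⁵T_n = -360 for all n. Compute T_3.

Build the table forward from the leading diagonal:
D5: -360, -360, -360
D4: -2376, -2736, -3096
D3: -6636, -9012, -11748
D2: -10144, -16780, -25792
D1: -9140, -19284, -36064
T: -4837, -13977, -33261

-33261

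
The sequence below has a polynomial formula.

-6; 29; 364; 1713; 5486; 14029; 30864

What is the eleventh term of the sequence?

306164

35, 335, 1349, 3773, 8543, 16835
300, 1014, 2424, 4770, 8292
714, 1410, 2346, 3522
696, 936, 1176
240, 240
Constant fifth difference = 240, so extend:
1176 + 240 = 1416;  3522 + 1416 = 4938;  8292 + 4938 = 13230;  16835 + 13230 = 30065;  30864 + 30065 = 60929
1416 + 240 = 1656;  4938 + 1656 = 6594;  13230 + 6594 = 19824;  30065 + 19824 = 49889;  60929 + 49889 = 110818
1656 + 240 = 1896;  6594 + 1896 = 8490;  19824 + 8490 = 28314;  49889 + 28314 = 78203;  110818 + 78203 = 189021
1896 + 240 = 2136;  8490 + 2136 = 10626;  28314 + 10626 = 38940;  78203 + 38940 = 117143;  189021 + 117143 = 306164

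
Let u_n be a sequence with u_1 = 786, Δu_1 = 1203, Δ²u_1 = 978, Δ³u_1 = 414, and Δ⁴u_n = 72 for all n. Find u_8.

46755

Build the table forward from the leading diagonal:
D4: 72  72  72  72  72  72  72  72
D3: 414  486  558  630  702  774  846  918
D2: 978  1392  1878  2436  3066  3768  4542  5388
D1: 1203  2181  3573  5451  7887  10953  14721  19263
u: 786  1989  4170  7743  13194  21081  32034  46755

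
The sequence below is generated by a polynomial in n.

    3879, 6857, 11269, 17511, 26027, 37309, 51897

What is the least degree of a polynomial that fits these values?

4

D1: 2978, 4412, 6242, 8516, 11282, 14588
D2: 1434, 1830, 2274, 2766, 3306
D3: 396, 444, 492, 540
D4: 48, 48, 48
The fourth differences are constant, so the polynomial has degree 4.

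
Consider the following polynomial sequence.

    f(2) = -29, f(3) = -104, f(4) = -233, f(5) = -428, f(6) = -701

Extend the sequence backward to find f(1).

-75, -129, -195, -273
-54, -66, -78
-12, -12
The third differences are constant at -12.
Work back: -54 + 12 = -42;  -75 + 42 = -33;  -29 + 33 = 4

4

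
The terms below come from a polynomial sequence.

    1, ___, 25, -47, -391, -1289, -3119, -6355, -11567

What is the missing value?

11

Using the last 7 terms:
First differences: -72  -344  -898  -1830  -3236  -5212
Second differences: -272  -554  -932  -1406  -1976
Third differences: -282  -378  -474  -570
Fourth differences: -96  -96  -96
Constant fourth difference = -96.
Extend backward: -282 + 96 = -186;  -272 + 186 = -86;  -72 + 86 = 14;  25 − 14 = 11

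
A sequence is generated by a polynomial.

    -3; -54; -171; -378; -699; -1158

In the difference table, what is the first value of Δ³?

D1: -51, -117, -207, -321, -459
D2: -66, -90, -114, -138
D3: -24, -24, -24

-24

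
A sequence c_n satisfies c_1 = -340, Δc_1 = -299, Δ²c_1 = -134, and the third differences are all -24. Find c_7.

-4624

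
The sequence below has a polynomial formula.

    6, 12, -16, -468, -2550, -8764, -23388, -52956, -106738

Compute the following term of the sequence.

Δ: 6  -28  -452  -2082  -6214  -14624  -29568  -53782
Δ²: -34  -424  -1630  -4132  -8410  -14944  -24214
Δ³: -390  -1206  -2502  -4278  -6534  -9270
Δ⁴: -816  -1296  -1776  -2256  -2736
Δ⁵: -480  -480  -480  -480
Constant fifth difference = -480, so extend:
-2736 − 480 = -3216;  -9270 − 3216 = -12486;  -24214 − 12486 = -36700;  -53782 − 36700 = -90482;  -106738 − 90482 = -197220

-197220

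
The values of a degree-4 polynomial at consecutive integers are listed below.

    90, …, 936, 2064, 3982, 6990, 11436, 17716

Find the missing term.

346

Using the last 6 terms:
Δ: 1128, 1918, 3008, 4446, 6280
Δ²: 790, 1090, 1438, 1834
Δ³: 300, 348, 396
Δ⁴: 48, 48
Constant fourth difference = 48.
Extend backward: 300 − 48 = 252;  790 − 252 = 538;  1128 − 538 = 590;  936 − 590 = 346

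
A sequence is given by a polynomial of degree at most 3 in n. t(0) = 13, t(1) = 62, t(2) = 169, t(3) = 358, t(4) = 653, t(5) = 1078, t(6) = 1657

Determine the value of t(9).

4558

D1: 49 , 107 , 189 , 295 , 425 , 579
D2: 58 , 82 , 106 , 130 , 154
D3: 24 , 24 , 24 , 24
Constant third difference = 24, so extend:
154 + 24 = 178;  579 + 178 = 757;  1657 + 757 = 2414
178 + 24 = 202;  757 + 202 = 959;  2414 + 959 = 3373
202 + 24 = 226;  959 + 226 = 1185;  3373 + 1185 = 4558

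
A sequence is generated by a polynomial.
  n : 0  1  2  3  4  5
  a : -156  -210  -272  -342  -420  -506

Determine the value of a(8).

-812

-54 , -62 , -70 , -78 , -86
-8 , -8 , -8 , -8
Second differences constant at -8.
-86 − 8 = -94;  -506 − 94 = -600
-94 − 8 = -102;  -600 − 102 = -702
-102 − 8 = -110;  -702 − 110 = -812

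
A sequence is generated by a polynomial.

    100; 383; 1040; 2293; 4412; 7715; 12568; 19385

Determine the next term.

28628

First differences: 283, 657, 1253, 2119, 3303, 4853, 6817
Second differences: 374, 596, 866, 1184, 1550, 1964
Third differences: 222, 270, 318, 366, 414
Fourth differences: 48, 48, 48, 48
The fourth differences are constant (48).
414 + 48 = 462;  1964 + 462 = 2426;  6817 + 2426 = 9243;  19385 + 9243 = 28628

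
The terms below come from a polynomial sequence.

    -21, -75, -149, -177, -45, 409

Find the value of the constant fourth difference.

D1: -54, -74, -28, 132, 454
D2: -20, 46, 160, 322
D3: 66, 114, 162
D4: 48, 48

48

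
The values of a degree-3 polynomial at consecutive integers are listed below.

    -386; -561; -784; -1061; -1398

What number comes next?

-175  -223  -277  -337
-48  -54  -60
-6  -6
Constant third difference = -6, so extend:
-60 − 6 = -66;  -337 − 66 = -403;  -1398 − 403 = -1801

-1801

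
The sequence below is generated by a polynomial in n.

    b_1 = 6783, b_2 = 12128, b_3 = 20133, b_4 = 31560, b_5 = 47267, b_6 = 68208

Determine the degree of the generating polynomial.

4

5345, 8005, 11427, 15707, 20941
2660, 3422, 4280, 5234
762, 858, 954
96, 96
The fourth differences are constant, so the polynomial has degree 4.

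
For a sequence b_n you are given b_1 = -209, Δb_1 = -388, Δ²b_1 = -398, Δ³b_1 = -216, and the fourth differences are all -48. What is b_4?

-2783

Build the table forward from the leading diagonal:
D4: -48, -48, -48, -48
D3: -216, -264, -312, -360
D2: -398, -614, -878, -1190
D1: -388, -786, -1400, -2278
b: -209, -597, -1383, -2783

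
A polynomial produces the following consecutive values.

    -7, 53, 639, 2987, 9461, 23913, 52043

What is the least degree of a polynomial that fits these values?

Δ: 60, 586, 2348, 6474, 14452, 28130
Δ²: 526, 1762, 4126, 7978, 13678
Δ³: 1236, 2364, 3852, 5700
Δ⁴: 1128, 1488, 1848
Δ⁵: 360, 360
The fifth differences are constant, so the polynomial has degree 5.

5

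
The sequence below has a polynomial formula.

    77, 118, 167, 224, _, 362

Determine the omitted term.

Using the first 4 terms:
41  49  57
8  8
Constant second difference = 8.
Extend forward: 57 + 8 = 65;  224 + 65 = 289

289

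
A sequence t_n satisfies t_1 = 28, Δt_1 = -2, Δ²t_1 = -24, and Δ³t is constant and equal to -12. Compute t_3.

0

Build the table forward from the leading diagonal:
D3: -12  -12  -12
D2: -24  -36  -48
D1: -2  -26  -62
t: 28  26  0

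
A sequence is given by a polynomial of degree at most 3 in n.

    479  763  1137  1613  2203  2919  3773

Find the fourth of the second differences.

First differences: 284, 374, 476, 590, 716, 854
Second differences: 90, 102, 114, 126, 138
Third differences: 12, 12, 12, 12

126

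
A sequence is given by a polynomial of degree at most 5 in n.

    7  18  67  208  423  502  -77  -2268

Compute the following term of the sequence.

-7577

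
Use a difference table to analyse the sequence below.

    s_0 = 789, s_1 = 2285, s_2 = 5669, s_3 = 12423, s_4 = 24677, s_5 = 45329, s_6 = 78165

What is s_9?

D1: 1496, 3384, 6754, 12254, 20652, 32836
D2: 1888, 3370, 5500, 8398, 12184
D3: 1482, 2130, 2898, 3786
D4: 648, 768, 888
D5: 120, 120
The fifth differences are constant (120).
888 + 120 = 1008;  3786 + 1008 = 4794;  12184 + 4794 = 16978;  32836 + 16978 = 49814;  78165 + 49814 = 127979
1008 + 120 = 1128;  4794 + 1128 = 5922;  16978 + 5922 = 22900;  49814 + 22900 = 72714;  127979 + 72714 = 200693
1128 + 120 = 1248;  5922 + 1248 = 7170;  22900 + 7170 = 30070;  72714 + 30070 = 102784;  200693 + 102784 = 303477

303477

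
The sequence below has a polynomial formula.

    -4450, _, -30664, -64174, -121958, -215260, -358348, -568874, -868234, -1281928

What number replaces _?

-12848

Using the last 8 terms:
-33510, -57784, -93302, -143088, -210526, -299360, -413694
-24274, -35518, -49786, -67438, -88834, -114334
-11244, -14268, -17652, -21396, -25500
-3024, -3384, -3744, -4104
-360, -360, -360
Constant fifth difference = -360.
Extend backward: -3024 + 360 = -2664;  -11244 + 2664 = -8580;  -24274 + 8580 = -15694;  -33510 + 15694 = -17816;  -30664 + 17816 = -12848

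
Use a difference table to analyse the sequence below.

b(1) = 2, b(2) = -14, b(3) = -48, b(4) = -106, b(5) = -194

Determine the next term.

-318

Δ: -16 , -34 , -58 , -88
Δ²: -18 , -24 , -30
Δ³: -6 , -6
The third differences are constant (-6).
-30 − 6 = -36;  -88 − 36 = -124;  -194 − 124 = -318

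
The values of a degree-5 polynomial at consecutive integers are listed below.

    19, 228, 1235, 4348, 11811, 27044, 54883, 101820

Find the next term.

176243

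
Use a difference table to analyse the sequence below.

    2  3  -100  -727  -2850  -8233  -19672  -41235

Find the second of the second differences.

-524

First differences: 1, -103, -627, -2123, -5383, -11439, -21563
Second differences: -104, -524, -1496, -3260, -6056, -10124
Third differences: -420, -972, -1764, -2796, -4068
Fourth differences: -552, -792, -1032, -1272
Fifth differences: -240, -240, -240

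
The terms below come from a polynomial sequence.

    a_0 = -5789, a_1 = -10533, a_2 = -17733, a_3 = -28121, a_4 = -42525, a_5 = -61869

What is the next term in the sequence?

-87173

Δ: -4744 , -7200 , -10388 , -14404 , -19344
Δ²: -2456 , -3188 , -4016 , -4940
Δ³: -732 , -828 , -924
Δ⁴: -96 , -96
Fourth differences constant at -96.
-924 − 96 = -1020;  -4940 − 1020 = -5960;  -19344 − 5960 = -25304;  -61869 − 25304 = -87173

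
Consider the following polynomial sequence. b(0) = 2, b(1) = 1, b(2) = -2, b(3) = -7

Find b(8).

First differences: -1, -3, -5
Second differences: -2, -2
Constant second difference = -2, so extend:
-5 − 2 = -7;  -7 − 7 = -14
-7 − 2 = -9;  -14 − 9 = -23
-9 − 2 = -11;  -23 − 11 = -34
-11 − 2 = -13;  -34 − 13 = -47
-13 − 2 = -15;  -47 − 15 = -62

-62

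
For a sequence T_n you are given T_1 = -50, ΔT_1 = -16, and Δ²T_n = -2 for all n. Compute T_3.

-84

Build the table forward from the leading diagonal:
D2: -2, -2, -2
D1: -16, -18, -20
T: -50, -66, -84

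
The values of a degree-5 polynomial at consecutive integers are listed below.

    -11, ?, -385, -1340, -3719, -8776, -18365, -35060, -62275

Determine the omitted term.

-80

Using the last 7 terms:
D1: -955, -2379, -5057, -9589, -16695, -27215
D2: -1424, -2678, -4532, -7106, -10520
D3: -1254, -1854, -2574, -3414
D4: -600, -720, -840
D5: -120, -120
Constant fifth difference = -120.
Extend backward: -600 + 120 = -480;  -1254 + 480 = -774;  -1424 + 774 = -650;  -955 + 650 = -305;  -385 + 305 = -80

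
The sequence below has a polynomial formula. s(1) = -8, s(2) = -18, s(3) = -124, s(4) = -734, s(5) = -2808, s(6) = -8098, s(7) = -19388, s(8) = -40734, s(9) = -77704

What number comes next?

-137618

First differences: -10 , -106 , -610 , -2074 , -5290 , -11290 , -21346 , -36970
Second differences: -96 , -504 , -1464 , -3216 , -6000 , -10056 , -15624
Third differences: -408 , -960 , -1752 , -2784 , -4056 , -5568
Fourth differences: -552 , -792 , -1032 , -1272 , -1512
Fifth differences: -240 , -240 , -240 , -240
Constant fifth difference = -240, so extend:
-1512 − 240 = -1752;  -5568 − 1752 = -7320;  -15624 − 7320 = -22944;  -36970 − 22944 = -59914;  -77704 − 59914 = -137618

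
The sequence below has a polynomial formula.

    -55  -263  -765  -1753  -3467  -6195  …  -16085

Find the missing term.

-10273

Using the first 6 terms:
Δ: -208, -502, -988, -1714, -2728
Δ²: -294, -486, -726, -1014
Δ³: -192, -240, -288
Δ⁴: -48, -48
Constant fourth difference = -48.
Extend forward: -288 − 48 = -336;  -1014 − 336 = -1350;  -2728 − 1350 = -4078;  -6195 − 4078 = -10273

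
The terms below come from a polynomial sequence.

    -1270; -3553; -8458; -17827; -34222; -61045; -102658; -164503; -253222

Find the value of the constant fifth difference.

-120

D1: -2283, -4905, -9369, -16395, -26823, -41613, -61845, -88719
D2: -2622, -4464, -7026, -10428, -14790, -20232, -26874
D3: -1842, -2562, -3402, -4362, -5442, -6642
D4: -720, -840, -960, -1080, -1200
D5: -120, -120, -120, -120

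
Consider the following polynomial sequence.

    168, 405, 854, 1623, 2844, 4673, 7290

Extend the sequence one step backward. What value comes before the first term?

237, 449, 769, 1221, 1829, 2617
212, 320, 452, 608, 788
108, 132, 156, 180
24, 24, 24
The fourth differences are constant at 24.
Work back: 108 − 24 = 84;  212 − 84 = 128;  237 − 128 = 109;  168 − 109 = 59

59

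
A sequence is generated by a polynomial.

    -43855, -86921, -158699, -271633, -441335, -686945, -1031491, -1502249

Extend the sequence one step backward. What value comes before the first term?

-19865

-43066  -71778  -112934  -169702  -245610  -344546  -470758
-28712  -41156  -56768  -75908  -98936  -126212
-12444  -15612  -19140  -23028  -27276
-3168  -3528  -3888  -4248
-360  -360  -360
The fifth differences are constant at -360.
Work back: -3168 + 360 = -2808;  -12444 + 2808 = -9636;  -28712 + 9636 = -19076;  -43066 + 19076 = -23990;  -43855 + 23990 = -19865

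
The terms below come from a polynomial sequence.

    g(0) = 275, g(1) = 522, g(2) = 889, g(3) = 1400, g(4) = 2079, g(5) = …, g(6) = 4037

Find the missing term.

Using the first 5 terms:
247, 367, 511, 679
120, 144, 168
24, 24
Constant third difference = 24.
Extend forward: 168 + 24 = 192;  679 + 192 = 871;  2079 + 871 = 2950

2950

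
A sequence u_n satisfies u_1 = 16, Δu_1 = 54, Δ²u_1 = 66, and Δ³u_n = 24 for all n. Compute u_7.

1810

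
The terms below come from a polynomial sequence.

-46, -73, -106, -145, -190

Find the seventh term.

-298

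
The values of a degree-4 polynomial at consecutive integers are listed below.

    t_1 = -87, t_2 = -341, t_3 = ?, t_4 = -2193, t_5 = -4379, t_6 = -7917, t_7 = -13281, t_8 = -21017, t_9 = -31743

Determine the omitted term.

Using the last 6 terms:
D1: -2186, -3538, -5364, -7736, -10726
D2: -1352, -1826, -2372, -2990
D3: -474, -546, -618
D4: -72, -72
Constant fourth difference = -72.
Extend backward: -474 + 72 = -402;  -1352 + 402 = -950;  -2186 + 950 = -1236;  -2193 + 1236 = -957

-957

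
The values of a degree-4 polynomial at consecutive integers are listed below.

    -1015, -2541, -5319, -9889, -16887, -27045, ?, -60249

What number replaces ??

-41191

Using the first 6 terms:
D1: -1526, -2778, -4570, -6998, -10158
D2: -1252, -1792, -2428, -3160
D3: -540, -636, -732
D4: -96, -96
Constant fourth difference = -96.
Extend forward: -732 − 96 = -828;  -3160 − 828 = -3988;  -10158 − 3988 = -14146;  -27045 − 14146 = -41191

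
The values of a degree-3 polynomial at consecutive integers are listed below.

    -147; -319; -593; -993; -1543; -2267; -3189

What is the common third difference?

-24

D1: -172, -274, -400, -550, -724, -922
D2: -102, -126, -150, -174, -198
D3: -24, -24, -24, -24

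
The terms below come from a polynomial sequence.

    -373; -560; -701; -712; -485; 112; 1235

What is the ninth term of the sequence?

5803

-187  -141  -11  227  597  1123
46  130  238  370  526
84  108  132  156
24  24  24
Fourth differences constant at 24.
156 + 24 = 180;  526 + 180 = 706;  1123 + 706 = 1829;  1235 + 1829 = 3064
180 + 24 = 204;  706 + 204 = 910;  1829 + 910 = 2739;  3064 + 2739 = 5803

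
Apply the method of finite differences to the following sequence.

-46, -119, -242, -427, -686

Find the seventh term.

Δ: -73  -123  -185  -259
Δ²: -50  -62  -74
Δ³: -12  -12
Third differences constant at -12.
-74 − 12 = -86;  -259 − 86 = -345;  -686 − 345 = -1031
-86 − 12 = -98;  -345 − 98 = -443;  -1031 − 443 = -1474

-1474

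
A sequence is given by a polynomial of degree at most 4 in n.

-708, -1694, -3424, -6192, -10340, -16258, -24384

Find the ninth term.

First differences: -986, -1730, -2768, -4148, -5918, -8126
Second differences: -744, -1038, -1380, -1770, -2208
Third differences: -294, -342, -390, -438
Fourth differences: -48, -48, -48
Constant fourth difference = -48, so extend:
-438 − 48 = -486;  -2208 − 486 = -2694;  -8126 − 2694 = -10820;  -24384 − 10820 = -35204
-486 − 48 = -534;  -2694 − 534 = -3228;  -10820 − 3228 = -14048;  -35204 − 14048 = -49252

-49252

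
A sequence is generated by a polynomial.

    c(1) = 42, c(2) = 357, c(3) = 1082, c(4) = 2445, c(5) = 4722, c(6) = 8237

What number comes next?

13362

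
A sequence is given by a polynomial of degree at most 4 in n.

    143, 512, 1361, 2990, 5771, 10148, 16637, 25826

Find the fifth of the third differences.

First differences: 369, 849, 1629, 2781, 4377, 6489, 9189
Second differences: 480, 780, 1152, 1596, 2112, 2700
Third differences: 300, 372, 444, 516, 588
Fourth differences: 72, 72, 72, 72

588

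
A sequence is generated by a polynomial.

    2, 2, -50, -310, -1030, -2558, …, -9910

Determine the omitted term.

-5338

Using the first 6 terms:
D1: 0, -52, -260, -720, -1528
D2: -52, -208, -460, -808
D3: -156, -252, -348
D4: -96, -96
Constant fourth difference = -96.
Extend forward: -348 − 96 = -444;  -808 − 444 = -1252;  -1528 − 1252 = -2780;  -2558 − 2780 = -5338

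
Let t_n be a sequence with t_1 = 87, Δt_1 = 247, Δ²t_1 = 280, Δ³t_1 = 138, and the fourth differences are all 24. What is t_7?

8889

Build the table forward from the leading diagonal:
D4: 24  24  24  24  24  24  24
D3: 138  162  186  210  234  258  282
D2: 280  418  580  766  976  1210  1468
D1: 247  527  945  1525  2291  3267  4477
t: 87  334  861  1806  3331  5622  8889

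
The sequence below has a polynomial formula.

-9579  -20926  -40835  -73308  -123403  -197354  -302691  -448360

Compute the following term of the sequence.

-11347, -19909, -32473, -50095, -73951, -105337, -145669
-8562, -12564, -17622, -23856, -31386, -40332
-4002, -5058, -6234, -7530, -8946
-1056, -1176, -1296, -1416
-120, -120, -120
The fifth differences are constant (-120).
-1416 − 120 = -1536;  -8946 − 1536 = -10482;  -40332 − 10482 = -50814;  -145669 − 50814 = -196483;  -448360 − 196483 = -644843

-644843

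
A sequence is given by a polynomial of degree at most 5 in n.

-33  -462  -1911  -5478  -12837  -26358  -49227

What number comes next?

D1: -429  -1449  -3567  -7359  -13521  -22869
D2: -1020  -2118  -3792  -6162  -9348
D3: -1098  -1674  -2370  -3186
D4: -576  -696  -816
D5: -120  -120
The fifth differences are constant (-120).
-816 − 120 = -936;  -3186 − 936 = -4122;  -9348 − 4122 = -13470;  -22869 − 13470 = -36339;  -49227 − 36339 = -85566

-85566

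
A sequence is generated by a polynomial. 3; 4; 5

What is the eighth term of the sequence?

Δ: 1 , 1
The first differences are constant (1).
5 + 1 = 6
6 + 1 = 7
7 + 1 = 8
8 + 1 = 9
9 + 1 = 10

10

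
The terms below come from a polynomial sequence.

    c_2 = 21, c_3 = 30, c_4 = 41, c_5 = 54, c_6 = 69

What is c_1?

14

First differences: 9  11  13  15
Second differences: 2  2  2
The second differences are constant at 2.
Work back: 9 − 2 = 7;  21 − 7 = 14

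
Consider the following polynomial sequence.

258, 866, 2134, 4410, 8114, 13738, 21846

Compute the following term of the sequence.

33074

Δ: 608, 1268, 2276, 3704, 5624, 8108
Δ²: 660, 1008, 1428, 1920, 2484
Δ³: 348, 420, 492, 564
Δ⁴: 72, 72, 72
Constant fourth difference = 72, so extend:
564 + 72 = 636;  2484 + 636 = 3120;  8108 + 3120 = 11228;  21846 + 11228 = 33074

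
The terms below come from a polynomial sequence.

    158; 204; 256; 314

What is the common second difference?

6

D1: 46, 52, 58
D2: 6, 6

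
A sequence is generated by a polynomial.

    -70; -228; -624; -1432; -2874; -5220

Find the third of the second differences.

Δ: -158, -396, -808, -1442, -2346
Δ²: -238, -412, -634, -904
Δ³: -174, -222, -270
Δ⁴: -48, -48

-634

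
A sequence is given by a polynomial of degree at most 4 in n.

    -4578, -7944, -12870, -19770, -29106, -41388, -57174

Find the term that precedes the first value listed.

Δ: -3366  -4926  -6900  -9336  -12282  -15786
Δ²: -1560  -1974  -2436  -2946  -3504
Δ³: -414  -462  -510  -558
Δ⁴: -48  -48  -48
The fourth differences are constant at -48.
Work back: -414 + 48 = -366;  -1560 + 366 = -1194;  -3366 + 1194 = -2172;  -4578 + 2172 = -2406

-2406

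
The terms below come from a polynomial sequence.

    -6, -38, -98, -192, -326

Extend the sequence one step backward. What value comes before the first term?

Δ: -32, -60, -94, -134
Δ²: -28, -34, -40
Δ³: -6, -6
The third differences are constant at -6.
Work back: -28 + 6 = -22;  -32 + 22 = -10;  -6 + 10 = 4

4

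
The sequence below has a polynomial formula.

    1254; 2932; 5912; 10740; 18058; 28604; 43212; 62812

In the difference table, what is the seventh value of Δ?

Δ: 1678, 2980, 4828, 7318, 10546, 14608, 19600
Δ²: 1302, 1848, 2490, 3228, 4062, 4992
Δ³: 546, 642, 738, 834, 930
Δ⁴: 96, 96, 96, 96

19600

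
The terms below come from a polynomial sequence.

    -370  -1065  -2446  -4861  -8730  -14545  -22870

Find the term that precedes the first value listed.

-85

Δ: -695, -1381, -2415, -3869, -5815, -8325
Δ²: -686, -1034, -1454, -1946, -2510
Δ³: -348, -420, -492, -564
Δ⁴: -72, -72, -72
The fourth differences are constant at -72.
Work back: -348 + 72 = -276;  -686 + 276 = -410;  -695 + 410 = -285;  -370 + 285 = -85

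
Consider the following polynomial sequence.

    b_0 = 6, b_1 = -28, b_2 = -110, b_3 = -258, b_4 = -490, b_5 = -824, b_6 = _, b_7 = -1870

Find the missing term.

Using the first 6 terms:
-34, -82, -148, -232, -334
-48, -66, -84, -102
-18, -18, -18
Constant third difference = -18.
Extend forward: -102 − 18 = -120;  -334 − 120 = -454;  -824 − 454 = -1278

-1278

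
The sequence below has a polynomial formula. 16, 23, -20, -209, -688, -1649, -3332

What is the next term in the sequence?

First differences: 7, -43, -189, -479, -961, -1683
Second differences: -50, -146, -290, -482, -722
Third differences: -96, -144, -192, -240
Fourth differences: -48, -48, -48
Fourth differences constant at -48.
-240 − 48 = -288;  -722 − 288 = -1010;  -1683 − 1010 = -2693;  -3332 − 2693 = -6025

-6025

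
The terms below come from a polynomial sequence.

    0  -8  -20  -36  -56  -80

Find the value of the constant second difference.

Δ: -8, -12, -16, -20, -24
Δ²: -4, -4, -4, -4

-4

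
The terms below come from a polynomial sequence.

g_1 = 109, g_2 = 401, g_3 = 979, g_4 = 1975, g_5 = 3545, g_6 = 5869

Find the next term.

D1: 292, 578, 996, 1570, 2324
D2: 286, 418, 574, 754
D3: 132, 156, 180
D4: 24, 24
Fourth differences constant at 24.
180 + 24 = 204;  754 + 204 = 958;  2324 + 958 = 3282;  5869 + 3282 = 9151

9151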